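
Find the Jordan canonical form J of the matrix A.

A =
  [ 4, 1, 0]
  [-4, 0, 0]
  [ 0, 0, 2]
J_2(2) ⊕ J_1(2)

The characteristic polynomial is
  det(x·I − A) = x^3 - 6*x^2 + 12*x - 8 = (x - 2)^3

Eigenvalues and multiplicities (the geometric multiplicity of λ is n − rank(A − λI), which equals the number of Jordan blocks for λ):
  λ = 2: algebraic multiplicity = 3, geometric multiplicity = 2

Determining the block sizes for each eigenvalue:
  λ = 2: 2 blocks summing to 3 forces exactly one block of size 2 and the rest size 1 → block sizes [2, 1]

Assembling the blocks gives a Jordan form
J =
  [2, 1, 0]
  [0, 2, 0]
  [0, 0, 2]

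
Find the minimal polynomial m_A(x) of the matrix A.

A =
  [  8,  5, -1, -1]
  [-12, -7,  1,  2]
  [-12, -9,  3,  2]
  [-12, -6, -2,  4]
x^2 - 4*x + 4

The characteristic polynomial is χ_A(x) = (x - 2)^4, so the eigenvalues are known. The minimal polynomial is
  m_A(x) = Π_λ (x − λ)^{k_λ}
where k_λ is the size of the *largest* Jordan block for λ (equivalently, the smallest k with (A − λI)^k v = 0 for every generalised eigenvector v of λ).

  λ = 2: largest Jordan block has size 2, contributing (x − 2)^2

So m_A(x) = (x - 2)^2 = x^2 - 4*x + 4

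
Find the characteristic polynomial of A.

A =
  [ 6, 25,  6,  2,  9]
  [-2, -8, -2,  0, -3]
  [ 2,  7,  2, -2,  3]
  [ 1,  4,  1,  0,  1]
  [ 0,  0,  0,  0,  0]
x^5

Expanding det(x·I − A) (e.g. by cofactor expansion or by noting that A is similar to its Jordan form J, which has the same characteristic polynomial as A) gives
  χ_A(x) = x^5
which factors as x^5. The eigenvalues (with algebraic multiplicities) are λ = 0 with multiplicity 5.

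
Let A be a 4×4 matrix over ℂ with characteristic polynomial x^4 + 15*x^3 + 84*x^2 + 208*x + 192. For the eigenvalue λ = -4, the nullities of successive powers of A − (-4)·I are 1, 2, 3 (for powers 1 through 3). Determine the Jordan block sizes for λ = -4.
Block sizes for λ = -4: [3]

From the dimensions of kernels of powers, the number of Jordan blocks of size at least j is d_j − d_{j−1} where d_j = dim ker(N^j) (with d_0 = 0). Computing the differences gives [1, 1, 1].
The number of blocks of size exactly k is (#blocks of size ≥ k) − (#blocks of size ≥ k + 1), so the partition is: 1 block(s) of size 3.
In nonincreasing order the block sizes are [3].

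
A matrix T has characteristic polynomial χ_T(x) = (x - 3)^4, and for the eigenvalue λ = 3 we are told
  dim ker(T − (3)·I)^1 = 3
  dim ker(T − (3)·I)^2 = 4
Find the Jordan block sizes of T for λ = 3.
Block sizes for λ = 3: [2, 1, 1]

From the dimensions of kernels of powers, the number of Jordan blocks of size at least j is d_j − d_{j−1} where d_j = dim ker(N^j) (with d_0 = 0). Computing the differences gives [3, 1].
The number of blocks of size exactly k is (#blocks of size ≥ k) − (#blocks of size ≥ k + 1), so the partition is: 2 block(s) of size 1, 1 block(s) of size 2.
In nonincreasing order the block sizes are [2, 1, 1].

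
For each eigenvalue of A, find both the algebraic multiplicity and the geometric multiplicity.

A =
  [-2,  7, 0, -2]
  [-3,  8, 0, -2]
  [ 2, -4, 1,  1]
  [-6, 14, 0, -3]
λ = 1: alg = 4, geom = 2

Step 1 — factor the characteristic polynomial to read off the algebraic multiplicities:
  χ_A(x) = (x - 1)^4

Step 2 — compute geometric multiplicities via the rank-nullity identity g(λ) = n − rank(A − λI):
  rank(A − (1)·I) = 2, so dim ker(A − (1)·I) = n − 2 = 2

Summary:
  λ = 1: algebraic multiplicity = 4, geometric multiplicity = 2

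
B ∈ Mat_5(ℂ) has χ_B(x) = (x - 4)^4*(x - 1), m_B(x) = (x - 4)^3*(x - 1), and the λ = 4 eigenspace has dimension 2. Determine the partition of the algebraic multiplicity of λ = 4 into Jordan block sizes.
Block sizes for λ = 4: [3, 1]

Step 1 — from the characteristic polynomial, algebraic multiplicity of λ = 4 is 4. From dim ker(B − (4)·I) = 2, there are exactly 2 Jordan blocks for λ = 4.
Step 2 — from the minimal polynomial, the factor (x − 4)^3 tells us the largest block for λ = 4 has size 3.
Step 3 — with total size 4, 2 blocks, and largest block 3, the block sizes (in nonincreasing order) are [3, 1].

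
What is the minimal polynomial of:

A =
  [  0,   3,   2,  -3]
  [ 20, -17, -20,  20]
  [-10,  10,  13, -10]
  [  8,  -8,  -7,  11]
x^3 - 4*x^2 - 3*x + 18

The characteristic polynomial is χ_A(x) = (x - 3)^3*(x + 2), so the eigenvalues are known. The minimal polynomial is
  m_A(x) = Π_λ (x − λ)^{k_λ}
where k_λ is the size of the *largest* Jordan block for λ (equivalently, the smallest k with (A − λI)^k v = 0 for every generalised eigenvector v of λ).

  λ = -2: largest Jordan block has size 1, contributing (x + 2)
  λ = 3: largest Jordan block has size 2, contributing (x − 3)^2

So m_A(x) = (x - 3)^2*(x + 2) = x^3 - 4*x^2 - 3*x + 18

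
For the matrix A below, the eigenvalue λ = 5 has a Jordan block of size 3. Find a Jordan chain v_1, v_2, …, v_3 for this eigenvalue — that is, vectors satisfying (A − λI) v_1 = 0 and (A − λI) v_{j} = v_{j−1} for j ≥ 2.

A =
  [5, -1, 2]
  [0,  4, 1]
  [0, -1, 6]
A Jordan chain for λ = 5 of length 3:
v_1 = (-1, 0, 0)ᵀ
v_2 = (-1, -1, -1)ᵀ
v_3 = (0, 1, 0)ᵀ

Let N = A − (5)·I. We want v_3 with N^3 v_3 = 0 but N^2 v_3 ≠ 0; then v_{j-1} := N · v_j for j = 3, …, 2.

Pick v_3 = (0, 1, 0)ᵀ.
Then v_2 = N · v_3 = (-1, -1, -1)ᵀ.
Then v_1 = N · v_2 = (-1, 0, 0)ᵀ.

Sanity check: (A − (5)·I) v_1 = (0, 0, 0)ᵀ = 0. ✓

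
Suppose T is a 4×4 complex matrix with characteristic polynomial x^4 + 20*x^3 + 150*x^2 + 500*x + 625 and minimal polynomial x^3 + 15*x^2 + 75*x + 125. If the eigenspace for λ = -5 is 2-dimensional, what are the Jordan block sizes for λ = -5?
Block sizes for λ = -5: [3, 1]

Step 1 — from the characteristic polynomial, algebraic multiplicity of λ = -5 is 4. From dim ker(T − (-5)·I) = 2, there are exactly 2 Jordan blocks for λ = -5.
Step 2 — from the minimal polynomial, the factor (x + 5)^3 tells us the largest block for λ = -5 has size 3.
Step 3 — with total size 4, 2 blocks, and largest block 3, the block sizes (in nonincreasing order) are [3, 1].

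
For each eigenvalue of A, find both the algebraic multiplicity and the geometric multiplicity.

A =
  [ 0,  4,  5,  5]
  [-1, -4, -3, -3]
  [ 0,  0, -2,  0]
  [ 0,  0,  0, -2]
λ = -2: alg = 4, geom = 2

Step 1 — factor the characteristic polynomial to read off the algebraic multiplicities:
  χ_A(x) = (x + 2)^4

Step 2 — compute geometric multiplicities via the rank-nullity identity g(λ) = n − rank(A − λI):
  rank(A − (-2)·I) = 2, so dim ker(A − (-2)·I) = n − 2 = 2

Summary:
  λ = -2: algebraic multiplicity = 4, geometric multiplicity = 2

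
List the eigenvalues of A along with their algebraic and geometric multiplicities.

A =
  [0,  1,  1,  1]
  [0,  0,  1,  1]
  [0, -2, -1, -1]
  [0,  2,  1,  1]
λ = 0: alg = 4, geom = 2

Step 1 — factor the characteristic polynomial to read off the algebraic multiplicities:
  χ_A(x) = x^4

Step 2 — compute geometric multiplicities via the rank-nullity identity g(λ) = n − rank(A − λI):
  rank(A − (0)·I) = 2, so dim ker(A − (0)·I) = n − 2 = 2

Summary:
  λ = 0: algebraic multiplicity = 4, geometric multiplicity = 2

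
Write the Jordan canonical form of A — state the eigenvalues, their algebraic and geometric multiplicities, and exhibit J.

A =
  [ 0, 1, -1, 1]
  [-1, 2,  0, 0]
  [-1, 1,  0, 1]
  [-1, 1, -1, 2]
J_3(1) ⊕ J_1(1)

The characteristic polynomial is
  det(x·I − A) = x^4 - 4*x^3 + 6*x^2 - 4*x + 1 = (x - 1)^4

Eigenvalues and multiplicities (the geometric multiplicity of λ is n − rank(A − λI), which equals the number of Jordan blocks for λ):
  λ = 1: algebraic multiplicity = 4, geometric multiplicity = 2

Determining the block sizes for each eigenvalue:
  λ = 1: with am = 4 and gm = 2, the partition is not yet determined (e.g. several partitions of 4 into 2 parts exist). Let N = A − (1)·I. Computing rank(N^1) = 2, rank(N^2) = 1, rank(N^3) = 0; the number of blocks of size ≥ j is rank(N^{j−1}) − rank(N^j), giving [2, 1, 1]. So we have 1 block(s) of size 3, 1 block(s) of size 1 → block sizes [3, 1]

Assembling the blocks gives a Jordan form
J =
  [1, 1, 0, 0]
  [0, 1, 1, 0]
  [0, 0, 1, 0]
  [0, 0, 0, 1]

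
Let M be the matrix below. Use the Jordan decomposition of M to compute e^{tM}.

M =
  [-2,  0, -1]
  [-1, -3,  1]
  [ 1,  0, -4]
e^{tM} =
  [t*exp(-3*t) + exp(-3*t), 0, -t*exp(-3*t)]
  [-t*exp(-3*t), exp(-3*t), t*exp(-3*t)]
  [t*exp(-3*t), 0, -t*exp(-3*t) + exp(-3*t)]

Strategy: write M = P · J · P⁻¹ where J is a Jordan canonical form, so e^{tM} = P · e^{tJ} · P⁻¹, and e^{tJ} can be computed block-by-block.

M has Jordan form
J =
  [-3,  1,  0]
  [ 0, -3,  0]
  [ 0,  0, -3]
(up to reordering of blocks).

Per-block formulas:
  For a 2×2 Jordan block J_2(-3): exp(t · J_2(-3)) = e^(-3t)·(I + t·N), where N is the 2×2 nilpotent shift.
  For a 1×1 block at λ = -3: exp(t · [-3]) = [e^(-3t)].

After assembling e^{tJ} and conjugating by P, we get:

e^{tM} =
  [t*exp(-3*t) + exp(-3*t), 0, -t*exp(-3*t)]
  [-t*exp(-3*t), exp(-3*t), t*exp(-3*t)]
  [t*exp(-3*t), 0, -t*exp(-3*t) + exp(-3*t)]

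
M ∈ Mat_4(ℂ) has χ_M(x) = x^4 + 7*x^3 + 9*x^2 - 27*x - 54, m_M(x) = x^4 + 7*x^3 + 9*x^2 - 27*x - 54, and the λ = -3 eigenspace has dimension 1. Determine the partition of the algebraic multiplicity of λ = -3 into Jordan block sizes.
Block sizes for λ = -3: [3]

Step 1 — from the characteristic polynomial, algebraic multiplicity of λ = -3 is 3. From dim ker(M − (-3)·I) = 1, there are exactly 1 Jordan blocks for λ = -3.
Step 2 — from the minimal polynomial, the factor (x + 3)^3 tells us the largest block for λ = -3 has size 3.
Step 3 — with total size 3, 1 blocks, and largest block 3, the block sizes (in nonincreasing order) are [3].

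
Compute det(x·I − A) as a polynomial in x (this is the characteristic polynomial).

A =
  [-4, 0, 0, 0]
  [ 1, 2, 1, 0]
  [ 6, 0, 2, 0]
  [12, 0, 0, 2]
x^4 - 2*x^3 - 12*x^2 + 40*x - 32

Expanding det(x·I − A) (e.g. by cofactor expansion or by noting that A is similar to its Jordan form J, which has the same characteristic polynomial as A) gives
  χ_A(x) = x^4 - 2*x^3 - 12*x^2 + 40*x - 32
which factors as (x - 2)^3*(x + 4). The eigenvalues (with algebraic multiplicities) are λ = -4 with multiplicity 1, λ = 2 with multiplicity 3.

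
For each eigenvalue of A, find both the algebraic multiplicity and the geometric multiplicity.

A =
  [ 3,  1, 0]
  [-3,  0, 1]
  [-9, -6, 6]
λ = 3: alg = 3, geom = 1

Step 1 — factor the characteristic polynomial to read off the algebraic multiplicities:
  χ_A(x) = (x - 3)^3

Step 2 — compute geometric multiplicities via the rank-nullity identity g(λ) = n − rank(A − λI):
  rank(A − (3)·I) = 2, so dim ker(A − (3)·I) = n − 2 = 1

Summary:
  λ = 3: algebraic multiplicity = 3, geometric multiplicity = 1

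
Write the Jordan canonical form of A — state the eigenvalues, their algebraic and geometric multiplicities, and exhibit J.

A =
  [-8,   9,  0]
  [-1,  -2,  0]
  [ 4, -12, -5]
J_2(-5) ⊕ J_1(-5)

The characteristic polynomial is
  det(x·I − A) = x^3 + 15*x^2 + 75*x + 125 = (x + 5)^3

Eigenvalues and multiplicities (the geometric multiplicity of λ is n − rank(A − λI), which equals the number of Jordan blocks for λ):
  λ = -5: algebraic multiplicity = 3, geometric multiplicity = 2

Determining the block sizes for each eigenvalue:
  λ = -5: 2 blocks summing to 3 forces exactly one block of size 2 and the rest size 1 → block sizes [2, 1]

Assembling the blocks gives a Jordan form
J =
  [-5,  1,  0]
  [ 0, -5,  0]
  [ 0,  0, -5]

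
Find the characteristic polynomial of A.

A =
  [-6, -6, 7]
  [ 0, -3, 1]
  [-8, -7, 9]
x^3

Expanding det(x·I − A) (e.g. by cofactor expansion or by noting that A is similar to its Jordan form J, which has the same characteristic polynomial as A) gives
  χ_A(x) = x^3
which factors as x^3. The eigenvalues (with algebraic multiplicities) are λ = 0 with multiplicity 3.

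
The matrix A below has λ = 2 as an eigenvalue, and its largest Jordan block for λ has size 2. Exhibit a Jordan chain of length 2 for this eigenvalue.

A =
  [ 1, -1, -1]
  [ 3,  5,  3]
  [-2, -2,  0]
A Jordan chain for λ = 2 of length 2:
v_1 = (-1, 3, -2)ᵀ
v_2 = (1, 0, 0)ᵀ

Let N = A − (2)·I. We want v_2 with N^2 v_2 = 0 but N^1 v_2 ≠ 0; then v_{j-1} := N · v_j for j = 2, …, 2.

Pick v_2 = (1, 0, 0)ᵀ.
Then v_1 = N · v_2 = (-1, 3, -2)ᵀ.

Sanity check: (A − (2)·I) v_1 = (0, 0, 0)ᵀ = 0. ✓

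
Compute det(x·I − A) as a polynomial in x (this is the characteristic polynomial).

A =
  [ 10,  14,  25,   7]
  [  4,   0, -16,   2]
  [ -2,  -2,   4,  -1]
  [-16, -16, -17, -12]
x^4 - 2*x^3 - 39*x^2 + 40*x + 400

Expanding det(x·I − A) (e.g. by cofactor expansion or by noting that A is similar to its Jordan form J, which has the same characteristic polynomial as A) gives
  χ_A(x) = x^4 - 2*x^3 - 39*x^2 + 40*x + 400
which factors as (x - 5)^2*(x + 4)^2. The eigenvalues (with algebraic multiplicities) are λ = -4 with multiplicity 2, λ = 5 with multiplicity 2.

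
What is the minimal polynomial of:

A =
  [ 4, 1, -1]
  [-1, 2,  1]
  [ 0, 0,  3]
x^2 - 6*x + 9

The characteristic polynomial is χ_A(x) = (x - 3)^3, so the eigenvalues are known. The minimal polynomial is
  m_A(x) = Π_λ (x − λ)^{k_λ}
where k_λ is the size of the *largest* Jordan block for λ (equivalently, the smallest k with (A − λI)^k v = 0 for every generalised eigenvector v of λ).

  λ = 3: largest Jordan block has size 2, contributing (x − 3)^2

So m_A(x) = (x - 3)^2 = x^2 - 6*x + 9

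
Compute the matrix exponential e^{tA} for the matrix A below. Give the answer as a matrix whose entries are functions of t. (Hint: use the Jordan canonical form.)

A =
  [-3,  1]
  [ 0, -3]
e^{tA} =
  [exp(-3*t), t*exp(-3*t)]
  [0, exp(-3*t)]

Strategy: write A = P · J · P⁻¹ where J is a Jordan canonical form, so e^{tA} = P · e^{tJ} · P⁻¹, and e^{tJ} can be computed block-by-block.

A has Jordan form
J =
  [-3,  1]
  [ 0, -3]
(up to reordering of blocks).

Per-block formulas:
  For a 2×2 Jordan block J_2(-3): exp(t · J_2(-3)) = e^(-3t)·(I + t·N), where N is the 2×2 nilpotent shift.

After assembling e^{tJ} and conjugating by P, we get:

e^{tA} =
  [exp(-3*t), t*exp(-3*t)]
  [0, exp(-3*t)]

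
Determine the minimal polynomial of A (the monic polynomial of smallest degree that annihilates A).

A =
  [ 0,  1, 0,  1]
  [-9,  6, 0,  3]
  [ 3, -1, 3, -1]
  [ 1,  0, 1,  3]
x^3 - 9*x^2 + 27*x - 27

The characteristic polynomial is χ_A(x) = (x - 3)^4, so the eigenvalues are known. The minimal polynomial is
  m_A(x) = Π_λ (x − λ)^{k_λ}
where k_λ is the size of the *largest* Jordan block for λ (equivalently, the smallest k with (A − λI)^k v = 0 for every generalised eigenvector v of λ).

  λ = 3: largest Jordan block has size 3, contributing (x − 3)^3

So m_A(x) = (x - 3)^3 = x^3 - 9*x^2 + 27*x - 27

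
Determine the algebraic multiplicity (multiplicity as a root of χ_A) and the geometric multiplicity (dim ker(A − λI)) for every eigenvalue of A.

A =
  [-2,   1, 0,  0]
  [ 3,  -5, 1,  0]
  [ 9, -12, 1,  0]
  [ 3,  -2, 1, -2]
λ = -2: alg = 4, geom = 2

Step 1 — factor the characteristic polynomial to read off the algebraic multiplicities:
  χ_A(x) = (x + 2)^4

Step 2 — compute geometric multiplicities via the rank-nullity identity g(λ) = n − rank(A − λI):
  rank(A − (-2)·I) = 2, so dim ker(A − (-2)·I) = n − 2 = 2

Summary:
  λ = -2: algebraic multiplicity = 4, geometric multiplicity = 2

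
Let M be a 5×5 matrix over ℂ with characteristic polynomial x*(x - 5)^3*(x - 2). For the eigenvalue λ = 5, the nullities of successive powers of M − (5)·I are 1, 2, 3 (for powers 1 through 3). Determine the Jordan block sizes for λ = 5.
Block sizes for λ = 5: [3]

From the dimensions of kernels of powers, the number of Jordan blocks of size at least j is d_j − d_{j−1} where d_j = dim ker(N^j) (with d_0 = 0). Computing the differences gives [1, 1, 1].
The number of blocks of size exactly k is (#blocks of size ≥ k) − (#blocks of size ≥ k + 1), so the partition is: 1 block(s) of size 3.
In nonincreasing order the block sizes are [3].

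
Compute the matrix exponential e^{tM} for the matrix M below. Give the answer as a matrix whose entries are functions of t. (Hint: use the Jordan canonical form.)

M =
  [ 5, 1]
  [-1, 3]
e^{tM} =
  [t*exp(4*t) + exp(4*t), t*exp(4*t)]
  [-t*exp(4*t), -t*exp(4*t) + exp(4*t)]

Strategy: write M = P · J · P⁻¹ where J is a Jordan canonical form, so e^{tM} = P · e^{tJ} · P⁻¹, and e^{tJ} can be computed block-by-block.

M has Jordan form
J =
  [4, 1]
  [0, 4]
(up to reordering of blocks).

Per-block formulas:
  For a 2×2 Jordan block J_2(4): exp(t · J_2(4)) = e^(4t)·(I + t·N), where N is the 2×2 nilpotent shift.

After assembling e^{tJ} and conjugating by P, we get:

e^{tM} =
  [t*exp(4*t) + exp(4*t), t*exp(4*t)]
  [-t*exp(4*t), -t*exp(4*t) + exp(4*t)]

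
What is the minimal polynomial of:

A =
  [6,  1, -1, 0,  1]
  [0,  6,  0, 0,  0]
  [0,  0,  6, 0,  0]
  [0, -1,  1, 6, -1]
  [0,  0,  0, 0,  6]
x^2 - 12*x + 36

The characteristic polynomial is χ_A(x) = (x - 6)^5, so the eigenvalues are known. The minimal polynomial is
  m_A(x) = Π_λ (x − λ)^{k_λ}
where k_λ is the size of the *largest* Jordan block for λ (equivalently, the smallest k with (A − λI)^k v = 0 for every generalised eigenvector v of λ).

  λ = 6: largest Jordan block has size 2, contributing (x − 6)^2

So m_A(x) = (x - 6)^2 = x^2 - 12*x + 36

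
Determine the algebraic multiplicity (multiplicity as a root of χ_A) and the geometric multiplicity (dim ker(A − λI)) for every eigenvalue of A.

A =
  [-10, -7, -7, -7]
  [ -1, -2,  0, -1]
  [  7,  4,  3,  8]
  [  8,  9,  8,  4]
λ = -3: alg = 3, geom = 1; λ = 4: alg = 1, geom = 1

Step 1 — factor the characteristic polynomial to read off the algebraic multiplicities:
  χ_A(x) = (x - 4)*(x + 3)^3

Step 2 — compute geometric multiplicities via the rank-nullity identity g(λ) = n − rank(A − λI):
  rank(A − (-3)·I) = 3, so dim ker(A − (-3)·I) = n − 3 = 1
  rank(A − (4)·I) = 3, so dim ker(A − (4)·I) = n − 3 = 1

Summary:
  λ = -3: algebraic multiplicity = 3, geometric multiplicity = 1
  λ = 4: algebraic multiplicity = 1, geometric multiplicity = 1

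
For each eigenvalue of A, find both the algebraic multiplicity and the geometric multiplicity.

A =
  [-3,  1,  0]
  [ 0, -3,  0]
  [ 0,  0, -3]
λ = -3: alg = 3, geom = 2

Step 1 — factor the characteristic polynomial to read off the algebraic multiplicities:
  χ_A(x) = (x + 3)^3

Step 2 — compute geometric multiplicities via the rank-nullity identity g(λ) = n − rank(A − λI):
  rank(A − (-3)·I) = 1, so dim ker(A − (-3)·I) = n − 1 = 2

Summary:
  λ = -3: algebraic multiplicity = 3, geometric multiplicity = 2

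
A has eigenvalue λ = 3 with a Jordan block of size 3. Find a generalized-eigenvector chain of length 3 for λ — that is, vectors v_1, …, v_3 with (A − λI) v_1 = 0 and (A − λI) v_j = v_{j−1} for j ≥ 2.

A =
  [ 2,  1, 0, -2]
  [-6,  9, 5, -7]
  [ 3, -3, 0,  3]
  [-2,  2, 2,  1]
A Jordan chain for λ = 3 of length 3:
v_1 = (-1, -1, 0, 0)ᵀ
v_2 = (-1, -6, 3, -2)ᵀ
v_3 = (1, 0, 0, 0)ᵀ

Let N = A − (3)·I. We want v_3 with N^3 v_3 = 0 but N^2 v_3 ≠ 0; then v_{j-1} := N · v_j for j = 3, …, 2.

Pick v_3 = (1, 0, 0, 0)ᵀ.
Then v_2 = N · v_3 = (-1, -6, 3, -2)ᵀ.
Then v_1 = N · v_2 = (-1, -1, 0, 0)ᵀ.

Sanity check: (A − (3)·I) v_1 = (0, 0, 0, 0)ᵀ = 0. ✓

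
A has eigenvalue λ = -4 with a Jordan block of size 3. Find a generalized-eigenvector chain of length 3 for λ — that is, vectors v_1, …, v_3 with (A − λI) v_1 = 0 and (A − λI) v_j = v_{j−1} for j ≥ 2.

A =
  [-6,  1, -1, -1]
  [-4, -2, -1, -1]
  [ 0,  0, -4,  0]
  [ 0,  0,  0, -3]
A Jordan chain for λ = -4 of length 3:
v_1 = (1, 2, 0, 0)ᵀ
v_2 = (-1, -1, 0, 0)ᵀ
v_3 = (0, 0, 1, 0)ᵀ

Let N = A − (-4)·I. We want v_3 with N^3 v_3 = 0 but N^2 v_3 ≠ 0; then v_{j-1} := N · v_j for j = 3, …, 2.

Pick v_3 = (0, 0, 1, 0)ᵀ.
Then v_2 = N · v_3 = (-1, -1, 0, 0)ᵀ.
Then v_1 = N · v_2 = (1, 2, 0, 0)ᵀ.

Sanity check: (A − (-4)·I) v_1 = (0, 0, 0, 0)ᵀ = 0. ✓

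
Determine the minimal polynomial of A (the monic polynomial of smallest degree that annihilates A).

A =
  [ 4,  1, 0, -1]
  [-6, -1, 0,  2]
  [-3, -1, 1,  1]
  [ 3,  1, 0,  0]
x^2 - 2*x + 1

The characteristic polynomial is χ_A(x) = (x - 1)^4, so the eigenvalues are known. The minimal polynomial is
  m_A(x) = Π_λ (x − λ)^{k_λ}
where k_λ is the size of the *largest* Jordan block for λ (equivalently, the smallest k with (A − λI)^k v = 0 for every generalised eigenvector v of λ).

  λ = 1: largest Jordan block has size 2, contributing (x − 1)^2

So m_A(x) = (x - 1)^2 = x^2 - 2*x + 1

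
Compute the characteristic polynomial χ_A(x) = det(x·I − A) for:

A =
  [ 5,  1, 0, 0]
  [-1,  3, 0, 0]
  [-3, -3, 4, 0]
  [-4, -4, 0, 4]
x^4 - 16*x^3 + 96*x^2 - 256*x + 256

Expanding det(x·I − A) (e.g. by cofactor expansion or by noting that A is similar to its Jordan form J, which has the same characteristic polynomial as A) gives
  χ_A(x) = x^4 - 16*x^3 + 96*x^2 - 256*x + 256
which factors as (x - 4)^4. The eigenvalues (with algebraic multiplicities) are λ = 4 with multiplicity 4.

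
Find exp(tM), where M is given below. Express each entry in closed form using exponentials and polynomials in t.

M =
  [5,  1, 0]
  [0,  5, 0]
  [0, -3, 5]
e^{tM} =
  [exp(5*t), t*exp(5*t), 0]
  [0, exp(5*t), 0]
  [0, -3*t*exp(5*t), exp(5*t)]

Strategy: write M = P · J · P⁻¹ where J is a Jordan canonical form, so e^{tM} = P · e^{tJ} · P⁻¹, and e^{tJ} can be computed block-by-block.

M has Jordan form
J =
  [5, 1, 0]
  [0, 5, 0]
  [0, 0, 5]
(up to reordering of blocks).

Per-block formulas:
  For a 2×2 Jordan block J_2(5): exp(t · J_2(5)) = e^(5t)·(I + t·N), where N is the 2×2 nilpotent shift.
  For a 1×1 block at λ = 5: exp(t · [5]) = [e^(5t)].

After assembling e^{tJ} and conjugating by P, we get:

e^{tM} =
  [exp(5*t), t*exp(5*t), 0]
  [0, exp(5*t), 0]
  [0, -3*t*exp(5*t), exp(5*t)]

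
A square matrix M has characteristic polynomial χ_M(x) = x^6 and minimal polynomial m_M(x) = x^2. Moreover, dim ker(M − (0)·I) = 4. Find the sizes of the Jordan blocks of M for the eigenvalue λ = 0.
Block sizes for λ = 0: [2, 2, 1, 1]

Step 1 — from the characteristic polynomial, algebraic multiplicity of λ = 0 is 6. From dim ker(M − (0)·I) = 4, there are exactly 4 Jordan blocks for λ = 0.
Step 2 — from the minimal polynomial, the factor (x − 0)^2 tells us the largest block for λ = 0 has size 2.
Step 3 — with total size 6, 4 blocks, and largest block 2, the block sizes (in nonincreasing order) are [2, 2, 1, 1].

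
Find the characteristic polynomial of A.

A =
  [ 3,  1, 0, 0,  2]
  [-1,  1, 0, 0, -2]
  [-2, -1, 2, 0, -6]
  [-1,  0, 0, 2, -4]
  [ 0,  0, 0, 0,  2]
x^5 - 10*x^4 + 40*x^3 - 80*x^2 + 80*x - 32

Expanding det(x·I − A) (e.g. by cofactor expansion or by noting that A is similar to its Jordan form J, which has the same characteristic polynomial as A) gives
  χ_A(x) = x^5 - 10*x^4 + 40*x^3 - 80*x^2 + 80*x - 32
which factors as (x - 2)^5. The eigenvalues (with algebraic multiplicities) are λ = 2 with multiplicity 5.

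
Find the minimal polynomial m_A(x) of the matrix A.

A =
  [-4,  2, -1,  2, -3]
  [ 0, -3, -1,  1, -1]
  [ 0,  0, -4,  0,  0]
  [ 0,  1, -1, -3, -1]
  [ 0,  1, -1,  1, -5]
x^3 + 11*x^2 + 40*x + 48

The characteristic polynomial is χ_A(x) = (x + 3)*(x + 4)^4, so the eigenvalues are known. The minimal polynomial is
  m_A(x) = Π_λ (x − λ)^{k_λ}
where k_λ is the size of the *largest* Jordan block for λ (equivalently, the smallest k with (A − λI)^k v = 0 for every generalised eigenvector v of λ).

  λ = -4: largest Jordan block has size 2, contributing (x + 4)^2
  λ = -3: largest Jordan block has size 1, contributing (x + 3)

So m_A(x) = (x + 3)*(x + 4)^2 = x^3 + 11*x^2 + 40*x + 48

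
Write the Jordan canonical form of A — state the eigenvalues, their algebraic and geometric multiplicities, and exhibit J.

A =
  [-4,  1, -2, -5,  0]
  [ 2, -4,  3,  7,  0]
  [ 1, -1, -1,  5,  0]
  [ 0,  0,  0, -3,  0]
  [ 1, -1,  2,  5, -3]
J_3(-3) ⊕ J_1(-3) ⊕ J_1(-3)

The characteristic polynomial is
  det(x·I − A) = x^5 + 15*x^4 + 90*x^3 + 270*x^2 + 405*x + 243 = (x + 3)^5

Eigenvalues and multiplicities (the geometric multiplicity of λ is n − rank(A − λI), which equals the number of Jordan blocks for λ):
  λ = -3: algebraic multiplicity = 5, geometric multiplicity = 3

Determining the block sizes for each eigenvalue:
  λ = -3: with am = 5 and gm = 3, the partition is not yet determined (e.g. several partitions of 5 into 3 parts exist). Let N = A − (-3)·I. Computing rank(N^1) = 2, rank(N^2) = 1, rank(N^3) = 0; the number of blocks of size ≥ j is rank(N^{j−1}) − rank(N^j), giving [3, 1, 1]. So we have 1 block(s) of size 3, 2 block(s) of size 1 → block sizes [3, 1, 1]

Assembling the blocks gives a Jordan form
J =
  [-3,  1,  0,  0,  0]
  [ 0, -3,  1,  0,  0]
  [ 0,  0, -3,  0,  0]
  [ 0,  0,  0, -3,  0]
  [ 0,  0,  0,  0, -3]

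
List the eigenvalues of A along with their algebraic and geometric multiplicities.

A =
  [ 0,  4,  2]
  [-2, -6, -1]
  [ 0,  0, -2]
λ = -4: alg = 1, geom = 1; λ = -2: alg = 2, geom = 1

Step 1 — factor the characteristic polynomial to read off the algebraic multiplicities:
  χ_A(x) = (x + 2)^2*(x + 4)

Step 2 — compute geometric multiplicities via the rank-nullity identity g(λ) = n − rank(A − λI):
  rank(A − (-4)·I) = 2, so dim ker(A − (-4)·I) = n − 2 = 1
  rank(A − (-2)·I) = 2, so dim ker(A − (-2)·I) = n − 2 = 1

Summary:
  λ = -4: algebraic multiplicity = 1, geometric multiplicity = 1
  λ = -2: algebraic multiplicity = 2, geometric multiplicity = 1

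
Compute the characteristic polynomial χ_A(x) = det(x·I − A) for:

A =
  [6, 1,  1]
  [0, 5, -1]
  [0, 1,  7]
x^3 - 18*x^2 + 108*x - 216

Expanding det(x·I − A) (e.g. by cofactor expansion or by noting that A is similar to its Jordan form J, which has the same characteristic polynomial as A) gives
  χ_A(x) = x^3 - 18*x^2 + 108*x - 216
which factors as (x - 6)^3. The eigenvalues (with algebraic multiplicities) are λ = 6 with multiplicity 3.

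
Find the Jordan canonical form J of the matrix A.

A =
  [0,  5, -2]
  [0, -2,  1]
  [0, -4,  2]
J_3(0)

The characteristic polynomial is
  det(x·I − A) = x^3

Eigenvalues and multiplicities (the geometric multiplicity of λ is n − rank(A − λI), which equals the number of Jordan blocks for λ):
  λ = 0: algebraic multiplicity = 3, geometric multiplicity = 1

Determining the block sizes for each eigenvalue:
  λ = 0: one block (gm = 1), so the single block has size am = 3 → block sizes [3]

Assembling the blocks gives a Jordan form
J =
  [0, 1, 0]
  [0, 0, 1]
  [0, 0, 0]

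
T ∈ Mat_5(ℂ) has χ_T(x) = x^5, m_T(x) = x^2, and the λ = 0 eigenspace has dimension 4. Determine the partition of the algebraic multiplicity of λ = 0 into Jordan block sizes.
Block sizes for λ = 0: [2, 1, 1, 1]

Step 1 — from the characteristic polynomial, algebraic multiplicity of λ = 0 is 5. From dim ker(T − (0)·I) = 4, there are exactly 4 Jordan blocks for λ = 0.
Step 2 — from the minimal polynomial, the factor (x − 0)^2 tells us the largest block for λ = 0 has size 2.
Step 3 — with total size 5, 4 blocks, and largest block 2, the block sizes (in nonincreasing order) are [2, 1, 1, 1].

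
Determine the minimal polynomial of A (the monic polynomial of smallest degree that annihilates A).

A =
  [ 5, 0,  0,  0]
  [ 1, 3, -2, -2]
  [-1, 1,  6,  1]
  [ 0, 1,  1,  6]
x^2 - 10*x + 25

The characteristic polynomial is χ_A(x) = (x - 5)^4, so the eigenvalues are known. The minimal polynomial is
  m_A(x) = Π_λ (x − λ)^{k_λ}
where k_λ is the size of the *largest* Jordan block for λ (equivalently, the smallest k with (A − λI)^k v = 0 for every generalised eigenvector v of λ).

  λ = 5: largest Jordan block has size 2, contributing (x − 5)^2

So m_A(x) = (x - 5)^2 = x^2 - 10*x + 25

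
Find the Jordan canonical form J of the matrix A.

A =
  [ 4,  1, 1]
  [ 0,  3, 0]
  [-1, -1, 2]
J_2(3) ⊕ J_1(3)

The characteristic polynomial is
  det(x·I − A) = x^3 - 9*x^2 + 27*x - 27 = (x - 3)^3

Eigenvalues and multiplicities (the geometric multiplicity of λ is n − rank(A − λI), which equals the number of Jordan blocks for λ):
  λ = 3: algebraic multiplicity = 3, geometric multiplicity = 2

Determining the block sizes for each eigenvalue:
  λ = 3: 2 blocks summing to 3 forces exactly one block of size 2 and the rest size 1 → block sizes [2, 1]

Assembling the blocks gives a Jordan form
J =
  [3, 1, 0]
  [0, 3, 0]
  [0, 0, 3]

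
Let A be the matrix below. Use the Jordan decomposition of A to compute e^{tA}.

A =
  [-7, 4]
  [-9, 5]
e^{tA} =
  [-6*t*exp(-t) + exp(-t), 4*t*exp(-t)]
  [-9*t*exp(-t), 6*t*exp(-t) + exp(-t)]

Strategy: write A = P · J · P⁻¹ where J is a Jordan canonical form, so e^{tA} = P · e^{tJ} · P⁻¹, and e^{tJ} can be computed block-by-block.

A has Jordan form
J =
  [-1,  1]
  [ 0, -1]
(up to reordering of blocks).

Per-block formulas:
  For a 2×2 Jordan block J_2(-1): exp(t · J_2(-1)) = e^(-1t)·(I + t·N), where N is the 2×2 nilpotent shift.

After assembling e^{tJ} and conjugating by P, we get:

e^{tA} =
  [-6*t*exp(-t) + exp(-t), 4*t*exp(-t)]
  [-9*t*exp(-t), 6*t*exp(-t) + exp(-t)]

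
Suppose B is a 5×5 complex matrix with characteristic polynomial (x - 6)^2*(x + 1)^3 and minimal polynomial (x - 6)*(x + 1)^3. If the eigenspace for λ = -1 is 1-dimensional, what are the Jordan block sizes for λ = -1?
Block sizes for λ = -1: [3]

Step 1 — from the characteristic polynomial, algebraic multiplicity of λ = -1 is 3. From dim ker(B − (-1)·I) = 1, there are exactly 1 Jordan blocks for λ = -1.
Step 2 — from the minimal polynomial, the factor (x + 1)^3 tells us the largest block for λ = -1 has size 3.
Step 3 — with total size 3, 1 blocks, and largest block 3, the block sizes (in nonincreasing order) are [3].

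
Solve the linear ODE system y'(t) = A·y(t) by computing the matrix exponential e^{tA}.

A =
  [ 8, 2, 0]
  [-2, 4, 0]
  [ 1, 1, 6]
e^{tA} =
  [2*t*exp(6*t) + exp(6*t), 2*t*exp(6*t), 0]
  [-2*t*exp(6*t), -2*t*exp(6*t) + exp(6*t), 0]
  [t*exp(6*t), t*exp(6*t), exp(6*t)]

Strategy: write A = P · J · P⁻¹ where J is a Jordan canonical form, so e^{tA} = P · e^{tJ} · P⁻¹, and e^{tJ} can be computed block-by-block.

A has Jordan form
J =
  [6, 1, 0]
  [0, 6, 0]
  [0, 0, 6]
(up to reordering of blocks).

Per-block formulas:
  For a 2×2 Jordan block J_2(6): exp(t · J_2(6)) = e^(6t)·(I + t·N), where N is the 2×2 nilpotent shift.
  For a 1×1 block at λ = 6: exp(t · [6]) = [e^(6t)].

After assembling e^{tJ} and conjugating by P, we get:

e^{tA} =
  [2*t*exp(6*t) + exp(6*t), 2*t*exp(6*t), 0]
  [-2*t*exp(6*t), -2*t*exp(6*t) + exp(6*t), 0]
  [t*exp(6*t), t*exp(6*t), exp(6*t)]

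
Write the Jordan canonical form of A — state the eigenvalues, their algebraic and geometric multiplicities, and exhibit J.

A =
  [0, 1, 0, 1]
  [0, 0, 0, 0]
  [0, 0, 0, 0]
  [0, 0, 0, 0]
J_2(0) ⊕ J_1(0) ⊕ J_1(0)

The characteristic polynomial is
  det(x·I − A) = x^4

Eigenvalues and multiplicities (the geometric multiplicity of λ is n − rank(A − λI), which equals the number of Jordan blocks for λ):
  λ = 0: algebraic multiplicity = 4, geometric multiplicity = 3

Determining the block sizes for each eigenvalue:
  λ = 0: 3 blocks summing to 4 forces exactly one block of size 2 and the rest size 1 → block sizes [2, 1, 1]

Assembling the blocks gives a Jordan form
J =
  [0, 1, 0, 0]
  [0, 0, 0, 0]
  [0, 0, 0, 0]
  [0, 0, 0, 0]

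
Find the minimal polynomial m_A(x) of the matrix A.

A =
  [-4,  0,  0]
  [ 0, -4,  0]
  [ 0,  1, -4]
x^2 + 8*x + 16

The characteristic polynomial is χ_A(x) = (x + 4)^3, so the eigenvalues are known. The minimal polynomial is
  m_A(x) = Π_λ (x − λ)^{k_λ}
where k_λ is the size of the *largest* Jordan block for λ (equivalently, the smallest k with (A − λI)^k v = 0 for every generalised eigenvector v of λ).

  λ = -4: largest Jordan block has size 2, contributing (x + 4)^2

So m_A(x) = (x + 4)^2 = x^2 + 8*x + 16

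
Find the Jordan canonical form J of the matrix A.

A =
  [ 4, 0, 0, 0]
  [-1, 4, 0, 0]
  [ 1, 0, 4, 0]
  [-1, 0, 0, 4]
J_2(4) ⊕ J_1(4) ⊕ J_1(4)

The characteristic polynomial is
  det(x·I − A) = x^4 - 16*x^3 + 96*x^2 - 256*x + 256 = (x - 4)^4

Eigenvalues and multiplicities (the geometric multiplicity of λ is n − rank(A − λI), which equals the number of Jordan blocks for λ):
  λ = 4: algebraic multiplicity = 4, geometric multiplicity = 3

Determining the block sizes for each eigenvalue:
  λ = 4: 3 blocks summing to 4 forces exactly one block of size 2 and the rest size 1 → block sizes [2, 1, 1]

Assembling the blocks gives a Jordan form
J =
  [4, 1, 0, 0]
  [0, 4, 0, 0]
  [0, 0, 4, 0]
  [0, 0, 0, 4]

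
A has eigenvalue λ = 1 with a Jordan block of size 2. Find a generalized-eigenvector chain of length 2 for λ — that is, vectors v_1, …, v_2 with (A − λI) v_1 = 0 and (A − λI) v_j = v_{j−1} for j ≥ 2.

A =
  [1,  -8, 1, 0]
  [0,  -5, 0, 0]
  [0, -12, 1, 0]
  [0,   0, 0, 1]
A Jordan chain for λ = 1 of length 2:
v_1 = (1, 0, 0, 0)ᵀ
v_2 = (0, 0, 1, 0)ᵀ

Let N = A − (1)·I. We want v_2 with N^2 v_2 = 0 but N^1 v_2 ≠ 0; then v_{j-1} := N · v_j for j = 2, …, 2.

Pick v_2 = (0, 0, 1, 0)ᵀ.
Then v_1 = N · v_2 = (1, 0, 0, 0)ᵀ.

Sanity check: (A − (1)·I) v_1 = (0, 0, 0, 0)ᵀ = 0. ✓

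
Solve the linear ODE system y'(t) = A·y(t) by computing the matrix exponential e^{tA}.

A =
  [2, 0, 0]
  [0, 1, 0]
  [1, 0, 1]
e^{tA} =
  [exp(2*t), 0, 0]
  [0, exp(t), 0]
  [exp(2*t) - exp(t), 0, exp(t)]

Strategy: write A = P · J · P⁻¹ where J is a Jordan canonical form, so e^{tA} = P · e^{tJ} · P⁻¹, and e^{tJ} can be computed block-by-block.

A has Jordan form
J =
  [1, 0, 0]
  [0, 1, 0]
  [0, 0, 2]
(up to reordering of blocks).

Per-block formulas:
  For a 1×1 block at λ = 2: exp(t · [2]) = [e^(2t)].
  For a 1×1 block at λ = 1: exp(t · [1]) = [e^(1t)].

After assembling e^{tJ} and conjugating by P, we get:

e^{tA} =
  [exp(2*t), 0, 0]
  [0, exp(t), 0]
  [exp(2*t) - exp(t), 0, exp(t)]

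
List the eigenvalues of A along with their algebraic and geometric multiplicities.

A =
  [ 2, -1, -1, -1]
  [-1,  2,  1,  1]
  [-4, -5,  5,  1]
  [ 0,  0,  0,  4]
λ = 1: alg = 1, geom = 1; λ = 4: alg = 3, geom = 2

Step 1 — factor the characteristic polynomial to read off the algebraic multiplicities:
  χ_A(x) = (x - 4)^3*(x - 1)

Step 2 — compute geometric multiplicities via the rank-nullity identity g(λ) = n − rank(A − λI):
  rank(A − (1)·I) = 3, so dim ker(A − (1)·I) = n − 3 = 1
  rank(A − (4)·I) = 2, so dim ker(A − (4)·I) = n − 2 = 2

Summary:
  λ = 1: algebraic multiplicity = 1, geometric multiplicity = 1
  λ = 4: algebraic multiplicity = 3, geometric multiplicity = 2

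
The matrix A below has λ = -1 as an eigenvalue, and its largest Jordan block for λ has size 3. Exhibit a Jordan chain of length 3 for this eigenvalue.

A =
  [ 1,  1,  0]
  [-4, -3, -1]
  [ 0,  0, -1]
A Jordan chain for λ = -1 of length 3:
v_1 = (-1, 2, 0)ᵀ
v_2 = (0, -1, 0)ᵀ
v_3 = (0, 0, 1)ᵀ

Let N = A − (-1)·I. We want v_3 with N^3 v_3 = 0 but N^2 v_3 ≠ 0; then v_{j-1} := N · v_j for j = 3, …, 2.

Pick v_3 = (0, 0, 1)ᵀ.
Then v_2 = N · v_3 = (0, -1, 0)ᵀ.
Then v_1 = N · v_2 = (-1, 2, 0)ᵀ.

Sanity check: (A − (-1)·I) v_1 = (0, 0, 0)ᵀ = 0. ✓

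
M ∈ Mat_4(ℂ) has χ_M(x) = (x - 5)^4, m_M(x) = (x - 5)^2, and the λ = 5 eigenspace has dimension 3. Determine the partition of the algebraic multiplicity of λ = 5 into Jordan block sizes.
Block sizes for λ = 5: [2, 1, 1]

Step 1 — from the characteristic polynomial, algebraic multiplicity of λ = 5 is 4. From dim ker(M − (5)·I) = 3, there are exactly 3 Jordan blocks for λ = 5.
Step 2 — from the minimal polynomial, the factor (x − 5)^2 tells us the largest block for λ = 5 has size 2.
Step 3 — with total size 4, 3 blocks, and largest block 2, the block sizes (in nonincreasing order) are [2, 1, 1].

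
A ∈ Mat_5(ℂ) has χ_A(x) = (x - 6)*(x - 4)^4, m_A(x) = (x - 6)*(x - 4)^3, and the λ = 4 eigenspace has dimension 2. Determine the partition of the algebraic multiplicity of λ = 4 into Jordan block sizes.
Block sizes for λ = 4: [3, 1]

Step 1 — from the characteristic polynomial, algebraic multiplicity of λ = 4 is 4. From dim ker(A − (4)·I) = 2, there are exactly 2 Jordan blocks for λ = 4.
Step 2 — from the minimal polynomial, the factor (x − 4)^3 tells us the largest block for λ = 4 has size 3.
Step 3 — with total size 4, 2 blocks, and largest block 3, the block sizes (in nonincreasing order) are [3, 1].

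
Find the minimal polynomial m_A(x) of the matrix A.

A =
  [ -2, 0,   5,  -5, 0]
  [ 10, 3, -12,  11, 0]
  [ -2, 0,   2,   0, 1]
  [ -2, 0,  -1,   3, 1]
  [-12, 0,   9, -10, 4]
x^4 - 7*x^3 + 9*x^2 + 27*x - 54

The characteristic polynomial is χ_A(x) = (x - 3)^4*(x + 2), so the eigenvalues are known. The minimal polynomial is
  m_A(x) = Π_λ (x − λ)^{k_λ}
where k_λ is the size of the *largest* Jordan block for λ (equivalently, the smallest k with (A − λI)^k v = 0 for every generalised eigenvector v of λ).

  λ = -2: largest Jordan block has size 1, contributing (x + 2)
  λ = 3: largest Jordan block has size 3, contributing (x − 3)^3

So m_A(x) = (x - 3)^3*(x + 2) = x^4 - 7*x^3 + 9*x^2 + 27*x - 54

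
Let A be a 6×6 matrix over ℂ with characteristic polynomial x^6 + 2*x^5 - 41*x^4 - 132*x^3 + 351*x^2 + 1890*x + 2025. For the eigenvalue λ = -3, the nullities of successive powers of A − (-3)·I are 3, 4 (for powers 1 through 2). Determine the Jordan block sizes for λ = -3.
Block sizes for λ = -3: [2, 1, 1]

From the dimensions of kernels of powers, the number of Jordan blocks of size at least j is d_j − d_{j−1} where d_j = dim ker(N^j) (with d_0 = 0). Computing the differences gives [3, 1].
The number of blocks of size exactly k is (#blocks of size ≥ k) − (#blocks of size ≥ k + 1), so the partition is: 2 block(s) of size 1, 1 block(s) of size 2.
In nonincreasing order the block sizes are [2, 1, 1].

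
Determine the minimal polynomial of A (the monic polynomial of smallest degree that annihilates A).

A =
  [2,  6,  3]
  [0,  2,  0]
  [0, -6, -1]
x^2 - x - 2

The characteristic polynomial is χ_A(x) = (x - 2)^2*(x + 1), so the eigenvalues are known. The minimal polynomial is
  m_A(x) = Π_λ (x − λ)^{k_λ}
where k_λ is the size of the *largest* Jordan block for λ (equivalently, the smallest k with (A − λI)^k v = 0 for every generalised eigenvector v of λ).

  λ = -1: largest Jordan block has size 1, contributing (x + 1)
  λ = 2: largest Jordan block has size 1, contributing (x − 2)

So m_A(x) = (x - 2)*(x + 1) = x^2 - x - 2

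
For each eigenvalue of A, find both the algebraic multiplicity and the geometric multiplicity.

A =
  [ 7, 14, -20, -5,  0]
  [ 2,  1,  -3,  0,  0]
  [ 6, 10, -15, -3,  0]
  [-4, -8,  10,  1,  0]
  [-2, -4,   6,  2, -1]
λ = -3: alg = 1, geom = 1; λ = -1: alg = 4, geom = 2

Step 1 — factor the characteristic polynomial to read off the algebraic multiplicities:
  χ_A(x) = (x + 1)^4*(x + 3)

Step 2 — compute geometric multiplicities via the rank-nullity identity g(λ) = n − rank(A − λI):
  rank(A − (-3)·I) = 4, so dim ker(A − (-3)·I) = n − 4 = 1
  rank(A − (-1)·I) = 3, so dim ker(A − (-1)·I) = n − 3 = 2

Summary:
  λ = -3: algebraic multiplicity = 1, geometric multiplicity = 1
  λ = -1: algebraic multiplicity = 4, geometric multiplicity = 2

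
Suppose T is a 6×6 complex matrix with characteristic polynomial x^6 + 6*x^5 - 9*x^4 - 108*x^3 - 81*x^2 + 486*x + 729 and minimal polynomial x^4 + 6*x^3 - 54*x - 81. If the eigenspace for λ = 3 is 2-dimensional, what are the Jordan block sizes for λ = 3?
Block sizes for λ = 3: [1, 1]

Step 1 — from the characteristic polynomial, algebraic multiplicity of λ = 3 is 2. From dim ker(T − (3)·I) = 2, there are exactly 2 Jordan blocks for λ = 3.
Step 2 — from the minimal polynomial, the factor (x − 3) tells us the largest block for λ = 3 has size 1.
Step 3 — with total size 2, 2 blocks, and largest block 1, the block sizes (in nonincreasing order) are [1, 1].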